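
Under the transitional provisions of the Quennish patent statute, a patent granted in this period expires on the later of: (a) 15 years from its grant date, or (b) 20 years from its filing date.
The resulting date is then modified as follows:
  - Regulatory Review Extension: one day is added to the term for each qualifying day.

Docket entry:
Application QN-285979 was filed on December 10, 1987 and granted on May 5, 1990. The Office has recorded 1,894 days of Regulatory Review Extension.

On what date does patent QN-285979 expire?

February 15, 2013

(a) grant + 15 years → 5 May 2005.
(b) filing + 20 years → 10 December 2007.
Later of the two: 10 December 2007.
Regulatory Review Extension: +1894 days → 15 February 2013.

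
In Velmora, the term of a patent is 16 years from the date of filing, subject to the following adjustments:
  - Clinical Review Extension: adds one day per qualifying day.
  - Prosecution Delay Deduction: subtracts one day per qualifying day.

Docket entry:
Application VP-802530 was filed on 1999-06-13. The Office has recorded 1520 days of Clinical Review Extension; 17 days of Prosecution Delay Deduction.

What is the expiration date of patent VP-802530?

Base term: filing date + 16 years → 13 June 2015.
Clinical Review Extension: +1520 days → 11 August 2019.
Prosecution Delay Deduction: −17 days → 25 July 2019.

July 25, 2019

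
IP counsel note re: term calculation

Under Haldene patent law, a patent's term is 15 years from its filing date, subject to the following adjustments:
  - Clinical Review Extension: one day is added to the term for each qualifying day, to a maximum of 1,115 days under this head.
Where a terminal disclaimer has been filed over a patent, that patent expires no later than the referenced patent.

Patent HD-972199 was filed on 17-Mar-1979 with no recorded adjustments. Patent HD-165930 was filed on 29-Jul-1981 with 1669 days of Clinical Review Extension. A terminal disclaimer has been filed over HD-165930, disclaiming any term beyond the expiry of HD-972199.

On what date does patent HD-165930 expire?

March 17, 1994

Natural term of HD-165930:
  Base: filing + 15 years → 29 July 1996.
  Clinical Review Extension: 1669 days claimed exceeds the 1115-day cap, so +1115 days → 18 August 1999.
Expiry of referenced patent HD-972199:
  Base: filing + 15 years → 17 March 1994.
Terminal disclaimer: HD-165930 expires on the earlier of 18 August 1999 and 17 March 1994.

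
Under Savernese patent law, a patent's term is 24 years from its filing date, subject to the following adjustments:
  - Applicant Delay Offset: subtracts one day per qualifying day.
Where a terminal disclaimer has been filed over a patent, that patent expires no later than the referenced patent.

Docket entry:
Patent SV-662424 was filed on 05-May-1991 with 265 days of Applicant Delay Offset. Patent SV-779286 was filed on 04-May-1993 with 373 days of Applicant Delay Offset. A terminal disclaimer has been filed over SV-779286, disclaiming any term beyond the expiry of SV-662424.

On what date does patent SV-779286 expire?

2014-08-13

Natural term of SV-779286:
  Base: filing + 24 years → 4 May 2017.
  Applicant Delay Offset: −373 days → 26 April 2016.
Expiry of referenced patent SV-662424:
  Base: filing + 24 years → 5 May 2015.
  Applicant Delay Offset: −265 days → 13 August 2014.
Terminal disclaimer: SV-779286 expires on the earlier of 26 April 2016 and 13 August 2014.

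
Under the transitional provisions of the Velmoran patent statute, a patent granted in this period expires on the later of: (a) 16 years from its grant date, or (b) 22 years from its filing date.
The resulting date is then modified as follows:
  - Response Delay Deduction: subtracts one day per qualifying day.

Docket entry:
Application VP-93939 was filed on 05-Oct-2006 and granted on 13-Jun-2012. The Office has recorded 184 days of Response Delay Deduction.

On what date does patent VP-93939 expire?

(a) grant + 16 years → 13 June 2028.
(b) filing + 22 years → 5 October 2028.
Later of the two: 5 October 2028.
Response Delay Deduction: −184 days → 4 April 2028.

April 4, 2028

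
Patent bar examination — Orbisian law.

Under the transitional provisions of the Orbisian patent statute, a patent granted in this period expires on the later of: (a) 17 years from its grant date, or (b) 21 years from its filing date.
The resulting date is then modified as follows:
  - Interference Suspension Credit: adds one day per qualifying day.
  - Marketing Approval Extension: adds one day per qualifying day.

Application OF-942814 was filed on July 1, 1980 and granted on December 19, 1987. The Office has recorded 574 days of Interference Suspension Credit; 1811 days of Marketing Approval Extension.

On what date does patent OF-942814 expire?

July 1, 2011

(a) grant + 17 years → 19 December 2004.
(b) filing + 21 years → 1 July 2001.
Later of the two: 19 December 2004.
Interference Suspension Credit: +574 days → 16 July 2006.
Marketing Approval Extension: +1811 days → 1 July 2011.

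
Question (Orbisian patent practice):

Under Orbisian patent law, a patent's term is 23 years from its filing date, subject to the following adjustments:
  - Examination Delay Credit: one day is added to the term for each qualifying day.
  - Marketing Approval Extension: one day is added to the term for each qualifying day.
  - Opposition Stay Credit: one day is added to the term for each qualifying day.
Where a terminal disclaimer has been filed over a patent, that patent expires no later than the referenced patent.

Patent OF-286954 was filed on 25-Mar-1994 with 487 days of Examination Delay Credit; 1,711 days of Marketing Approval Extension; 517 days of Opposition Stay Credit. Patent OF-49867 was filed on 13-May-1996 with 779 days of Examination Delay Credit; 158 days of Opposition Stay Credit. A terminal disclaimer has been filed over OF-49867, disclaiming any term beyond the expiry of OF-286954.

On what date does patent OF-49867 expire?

Natural term of OF-49867:
  Base: filing + 23 years → 13 May 2019.
  Examination Delay Credit: +779 days → 30 June 2021.
  Opposition Stay Credit: +158 days → 5 December 2021.
Expiry of referenced patent OF-286954:
  Base: filing + 23 years → 25 March 2017.
  Examination Delay Credit: +487 days → 25 July 2018.
  Marketing Approval Extension: +1711 days → 1 April 2023.
  Opposition Stay Credit: +517 days → 30 August 2024.
Terminal disclaimer: OF-49867 expires on the earlier of 5 December 2021 and 30 August 2024.

2021-12-05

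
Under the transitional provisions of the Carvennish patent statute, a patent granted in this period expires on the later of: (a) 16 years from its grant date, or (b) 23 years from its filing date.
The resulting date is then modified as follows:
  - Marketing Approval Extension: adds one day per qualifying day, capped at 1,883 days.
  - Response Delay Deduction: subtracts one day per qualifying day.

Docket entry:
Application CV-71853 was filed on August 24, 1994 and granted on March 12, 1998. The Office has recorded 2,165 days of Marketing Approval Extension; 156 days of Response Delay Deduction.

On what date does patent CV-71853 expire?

(a) grant + 16 years → 12 March 2014.
(b) filing + 23 years → 24 August 2017.
Later of the two: 24 August 2017.
Marketing Approval Extension: 2165 days claimed exceeds the 1883-day cap, so +1883 days → 20 October 2022.
Response Delay Deduction: −156 days → 17 May 2022.

May 17, 2022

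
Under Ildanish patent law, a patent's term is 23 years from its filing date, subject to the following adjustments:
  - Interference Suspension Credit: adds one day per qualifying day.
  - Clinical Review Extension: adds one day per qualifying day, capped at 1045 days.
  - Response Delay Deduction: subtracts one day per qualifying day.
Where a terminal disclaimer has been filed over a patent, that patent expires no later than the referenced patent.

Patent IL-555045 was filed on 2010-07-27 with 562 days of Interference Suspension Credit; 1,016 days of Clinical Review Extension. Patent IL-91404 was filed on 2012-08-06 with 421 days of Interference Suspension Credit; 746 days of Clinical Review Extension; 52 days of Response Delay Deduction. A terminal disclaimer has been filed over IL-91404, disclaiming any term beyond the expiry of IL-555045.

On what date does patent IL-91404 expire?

Natural term of IL-91404:
  Base: filing + 23 years → 6 August 2035.
  Interference Suspension Credit: +421 days → 30 September 2036.
  Clinical Review Extension: 746 days (within the 1045-day cap) → +746 days → 16 October 2038.
  Response Delay Deduction: −52 days → 25 August 2038.
Expiry of referenced patent IL-555045:
  Base: filing + 23 years → 27 July 2033.
  Interference Suspension Credit: +562 days → 9 February 2035.
  Clinical Review Extension: 1016 days (within the 1045-day cap) → +1016 days → 21 November 2037.
Terminal disclaimer: IL-91404 expires on the earlier of 25 August 2038 and 21 November 2037.

2037-11-21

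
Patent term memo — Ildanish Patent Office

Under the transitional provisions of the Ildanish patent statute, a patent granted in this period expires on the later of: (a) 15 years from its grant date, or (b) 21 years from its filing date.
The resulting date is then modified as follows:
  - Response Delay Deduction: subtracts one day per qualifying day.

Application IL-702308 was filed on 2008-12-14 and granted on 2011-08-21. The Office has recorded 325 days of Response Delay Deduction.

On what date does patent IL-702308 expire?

(a) grant + 15 years → 21 August 2026.
(b) filing + 21 years → 14 December 2029.
Later of the two: 14 December 2029.
Response Delay Deduction: −325 days → 23 January 2029.

2029-01-23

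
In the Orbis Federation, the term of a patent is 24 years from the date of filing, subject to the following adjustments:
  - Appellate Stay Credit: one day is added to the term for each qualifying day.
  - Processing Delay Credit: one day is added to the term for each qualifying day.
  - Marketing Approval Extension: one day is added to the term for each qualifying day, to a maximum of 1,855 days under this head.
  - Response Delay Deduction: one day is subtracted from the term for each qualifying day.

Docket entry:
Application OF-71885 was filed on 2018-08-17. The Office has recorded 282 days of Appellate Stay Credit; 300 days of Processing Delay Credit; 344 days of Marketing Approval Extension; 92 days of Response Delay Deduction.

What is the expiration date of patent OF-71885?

2044-11-28

Base term: filing date + 24 years → 17 August 2042.
Appellate Stay Credit: +282 days → 26 May 2043.
Processing Delay Credit: +300 days → 21 March 2044.
Marketing Approval Extension: 344 days (within the 1855-day cap) → +344 days → 28 February 2045.
Response Delay Deduction: −92 days → 28 November 2044.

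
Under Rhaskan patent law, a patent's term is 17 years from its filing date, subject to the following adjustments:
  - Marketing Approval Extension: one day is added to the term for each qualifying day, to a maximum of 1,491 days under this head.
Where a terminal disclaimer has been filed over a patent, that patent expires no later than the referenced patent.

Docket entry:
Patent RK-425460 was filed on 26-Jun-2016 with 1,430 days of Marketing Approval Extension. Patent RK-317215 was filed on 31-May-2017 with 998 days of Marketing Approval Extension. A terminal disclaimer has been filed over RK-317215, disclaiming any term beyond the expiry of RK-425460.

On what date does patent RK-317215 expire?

February 22, 2037

Natural term of RK-317215:
  Base: filing + 17 years → 31 May 2034.
  Marketing Approval Extension: 998 days (within the 1491-day cap) → +998 days → 22 February 2037.
Expiry of referenced patent RK-425460:
  Base: filing + 17 years → 26 June 2033.
  Marketing Approval Extension: 1430 days (within the 1491-day cap) → +1430 days → 26 May 2037.
Terminal disclaimer: RK-317215 expires on the earlier of 22 February 2037 and 26 May 2037.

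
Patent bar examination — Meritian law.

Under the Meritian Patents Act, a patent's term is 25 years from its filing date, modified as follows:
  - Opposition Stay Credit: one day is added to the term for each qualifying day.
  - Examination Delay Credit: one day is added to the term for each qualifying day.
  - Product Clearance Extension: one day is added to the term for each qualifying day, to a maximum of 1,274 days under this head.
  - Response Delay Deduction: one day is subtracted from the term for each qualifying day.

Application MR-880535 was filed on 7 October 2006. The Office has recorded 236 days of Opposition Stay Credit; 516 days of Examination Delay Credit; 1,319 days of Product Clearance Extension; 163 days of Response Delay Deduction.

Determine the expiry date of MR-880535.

November 12, 2036

Base term: filing date + 25 years → 7 October 2031.
Opposition Stay Credit: +236 days → 30 May 2032.
Examination Delay Credit: +516 days → 28 October 2033.
Product Clearance Extension: 1319 days claimed exceeds the 1274-day cap, so +1274 days → 24 April 2037.
Response Delay Deduction: −163 days → 12 November 2036.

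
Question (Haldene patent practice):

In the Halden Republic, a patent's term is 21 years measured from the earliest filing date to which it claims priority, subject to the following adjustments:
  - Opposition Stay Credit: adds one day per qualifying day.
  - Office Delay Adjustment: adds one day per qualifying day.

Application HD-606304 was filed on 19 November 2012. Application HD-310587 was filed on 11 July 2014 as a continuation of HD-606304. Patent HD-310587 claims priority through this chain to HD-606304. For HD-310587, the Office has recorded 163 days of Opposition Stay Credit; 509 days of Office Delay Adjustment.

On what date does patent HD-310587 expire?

September 22, 2035

Earliest priority filing: 19 November 2012.
Base term: 19 November 2012 + 21 years → 19 November 2033.
Opposition Stay Credit: +163 days → 1 May 2034.
Office Delay Adjustment: +509 days → 22 September 2035.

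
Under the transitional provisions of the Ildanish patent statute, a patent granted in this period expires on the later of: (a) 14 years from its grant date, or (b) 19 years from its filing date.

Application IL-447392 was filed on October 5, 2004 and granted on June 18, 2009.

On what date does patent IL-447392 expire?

(a) grant + 14 years → 18 June 2023.
(b) filing + 19 years → 5 October 2023.
Later of the two: 5 October 2023.

2023-10-05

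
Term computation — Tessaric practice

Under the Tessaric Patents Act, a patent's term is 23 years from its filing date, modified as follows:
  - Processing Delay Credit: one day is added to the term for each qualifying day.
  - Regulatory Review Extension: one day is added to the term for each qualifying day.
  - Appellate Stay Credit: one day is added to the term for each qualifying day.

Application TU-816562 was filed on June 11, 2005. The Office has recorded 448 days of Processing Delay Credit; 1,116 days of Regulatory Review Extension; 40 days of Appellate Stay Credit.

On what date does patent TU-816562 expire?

Base term: filing date + 23 years → 11 June 2028.
Processing Delay Credit: +448 days → 2 September 2029.
Regulatory Review Extension: +1116 days → 22 September 2032.
Appellate Stay Credit: +40 days → 1 November 2032.

November 1, 2032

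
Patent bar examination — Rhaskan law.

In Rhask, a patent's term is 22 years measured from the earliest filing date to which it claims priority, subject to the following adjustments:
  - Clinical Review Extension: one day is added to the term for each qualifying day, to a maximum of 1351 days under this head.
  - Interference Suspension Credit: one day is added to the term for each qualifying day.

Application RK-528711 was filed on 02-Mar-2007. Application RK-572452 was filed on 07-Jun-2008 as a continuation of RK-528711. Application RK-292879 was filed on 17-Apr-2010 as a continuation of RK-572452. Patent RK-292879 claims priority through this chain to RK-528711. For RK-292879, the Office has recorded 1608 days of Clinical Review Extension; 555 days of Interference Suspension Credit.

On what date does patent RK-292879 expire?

2034-05-21

Earliest priority filing: 2 March 2007.
Base term: 2 March 2007 + 22 years → 2 March 2029.
Clinical Review Extension: 1608 days claimed exceeds the 1351-day cap, so +1351 days → 12 November 2032.
Interference Suspension Credit: +555 days → 21 May 2034.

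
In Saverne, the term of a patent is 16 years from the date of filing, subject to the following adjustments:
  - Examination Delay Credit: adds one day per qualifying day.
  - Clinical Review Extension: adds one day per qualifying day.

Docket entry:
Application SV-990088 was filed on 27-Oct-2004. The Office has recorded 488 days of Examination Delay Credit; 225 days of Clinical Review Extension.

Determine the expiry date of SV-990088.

Base term: filing date + 16 years → 27 October 2020.
Examination Delay Credit: +488 days → 27 February 2022.
Clinical Review Extension: +225 days → 10 October 2022.

2022-10-10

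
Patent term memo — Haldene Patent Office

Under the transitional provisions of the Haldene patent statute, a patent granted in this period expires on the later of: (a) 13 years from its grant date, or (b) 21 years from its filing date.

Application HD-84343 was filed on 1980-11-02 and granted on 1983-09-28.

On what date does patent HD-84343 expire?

2001-11-02

(a) grant + 13 years → 28 September 1996.
(b) filing + 21 years → 2 November 2001.
Later of the two: 2 November 2001.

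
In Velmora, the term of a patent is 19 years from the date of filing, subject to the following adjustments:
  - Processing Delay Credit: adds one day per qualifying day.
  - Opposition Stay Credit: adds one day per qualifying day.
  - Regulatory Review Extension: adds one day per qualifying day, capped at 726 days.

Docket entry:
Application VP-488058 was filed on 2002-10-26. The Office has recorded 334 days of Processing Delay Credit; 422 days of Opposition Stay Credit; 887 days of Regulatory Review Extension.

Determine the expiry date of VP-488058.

2025-11-16

Base term: filing date + 19 years → 26 October 2021.
Processing Delay Credit: +334 days → 25 September 2022.
Opposition Stay Credit: +422 days → 21 November 2023.
Regulatory Review Extension: 887 days claimed exceeds the 726-day cap, so +726 days → 16 November 2025.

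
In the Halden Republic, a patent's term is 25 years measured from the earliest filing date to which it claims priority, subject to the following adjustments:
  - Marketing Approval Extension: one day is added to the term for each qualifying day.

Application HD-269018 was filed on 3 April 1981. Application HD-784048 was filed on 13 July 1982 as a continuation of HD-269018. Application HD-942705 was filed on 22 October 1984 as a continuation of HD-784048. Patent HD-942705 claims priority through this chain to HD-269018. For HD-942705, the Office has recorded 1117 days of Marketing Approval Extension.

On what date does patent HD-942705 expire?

Earliest priority filing: 3 April 1981.
Base term: 3 April 1981 + 25 years → 3 April 2006.
Marketing Approval Extension: +1117 days → 24 April 2009.

April 24, 2009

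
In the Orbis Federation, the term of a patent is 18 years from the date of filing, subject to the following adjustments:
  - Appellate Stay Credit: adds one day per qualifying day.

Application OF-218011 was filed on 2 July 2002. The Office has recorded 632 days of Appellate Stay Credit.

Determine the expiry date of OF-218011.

Base term: filing date + 18 years → 2 July 2020.
Appellate Stay Credit: +632 days → 26 March 2022.

March 26, 2022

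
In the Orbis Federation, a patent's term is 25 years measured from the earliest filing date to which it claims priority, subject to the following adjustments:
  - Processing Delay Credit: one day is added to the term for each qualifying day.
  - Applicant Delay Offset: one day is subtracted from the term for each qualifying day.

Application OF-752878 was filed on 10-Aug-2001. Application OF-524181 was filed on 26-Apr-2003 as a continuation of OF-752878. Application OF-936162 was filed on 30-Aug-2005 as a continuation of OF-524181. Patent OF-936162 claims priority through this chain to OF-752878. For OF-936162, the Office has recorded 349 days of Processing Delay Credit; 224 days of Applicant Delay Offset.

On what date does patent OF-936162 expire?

Earliest priority filing: 10 August 2001.
Base term: 10 August 2001 + 25 years → 10 August 2026.
Processing Delay Credit: +349 days → 25 July 2027.
Applicant Delay Offset: −224 days → 13 December 2026.

2026-12-13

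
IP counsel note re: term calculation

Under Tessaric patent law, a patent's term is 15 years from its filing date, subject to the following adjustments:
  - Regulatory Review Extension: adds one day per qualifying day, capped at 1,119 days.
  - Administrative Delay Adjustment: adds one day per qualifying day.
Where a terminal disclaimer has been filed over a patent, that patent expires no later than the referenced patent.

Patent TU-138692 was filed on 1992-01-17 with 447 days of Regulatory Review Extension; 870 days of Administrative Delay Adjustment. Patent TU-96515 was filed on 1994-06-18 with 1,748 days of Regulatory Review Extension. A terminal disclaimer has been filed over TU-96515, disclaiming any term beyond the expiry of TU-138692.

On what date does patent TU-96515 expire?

Natural term of TU-96515:
  Base: filing + 15 years → 18 June 2009.
  Regulatory Review Extension: 1748 days claimed exceeds the 1119-day cap, so +1119 days → 11 July 2012.
Expiry of referenced patent TU-138692:
  Base: filing + 15 years → 17 January 2007.
  Regulatory Review Extension: 447 days (within the 1119-day cap) → +447 days → 8 April 2008.
  Administrative Delay Adjustment: +870 days → 26 August 2010.
Terminal disclaimer: TU-96515 expires on the earlier of 11 July 2012 and 26 August 2010.

2010-08-26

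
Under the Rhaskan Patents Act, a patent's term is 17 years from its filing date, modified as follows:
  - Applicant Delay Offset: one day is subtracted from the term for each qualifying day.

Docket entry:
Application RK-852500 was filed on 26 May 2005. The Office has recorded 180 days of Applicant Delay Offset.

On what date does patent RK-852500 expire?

November 27, 2021

Base term: filing date + 17 years → 26 May 2022.
Applicant Delay Offset: −180 days → 27 November 2021.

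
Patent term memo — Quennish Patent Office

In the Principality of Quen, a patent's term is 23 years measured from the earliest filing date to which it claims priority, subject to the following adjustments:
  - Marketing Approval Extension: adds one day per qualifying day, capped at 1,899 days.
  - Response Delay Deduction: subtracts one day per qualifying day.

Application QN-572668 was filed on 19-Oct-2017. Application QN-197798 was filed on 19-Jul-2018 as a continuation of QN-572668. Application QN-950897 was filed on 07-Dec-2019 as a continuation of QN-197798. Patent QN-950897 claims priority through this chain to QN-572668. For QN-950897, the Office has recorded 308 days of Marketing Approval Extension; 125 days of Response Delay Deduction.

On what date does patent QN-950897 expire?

Earliest priority filing: 19 October 2017.
Base term: 19 October 2017 + 23 years → 19 October 2040.
Marketing Approval Extension: 308 days (within the 1899-day cap) → +308 days → 23 August 2041.
Response Delay Deduction: −125 days → 20 April 2041.

April 20, 2041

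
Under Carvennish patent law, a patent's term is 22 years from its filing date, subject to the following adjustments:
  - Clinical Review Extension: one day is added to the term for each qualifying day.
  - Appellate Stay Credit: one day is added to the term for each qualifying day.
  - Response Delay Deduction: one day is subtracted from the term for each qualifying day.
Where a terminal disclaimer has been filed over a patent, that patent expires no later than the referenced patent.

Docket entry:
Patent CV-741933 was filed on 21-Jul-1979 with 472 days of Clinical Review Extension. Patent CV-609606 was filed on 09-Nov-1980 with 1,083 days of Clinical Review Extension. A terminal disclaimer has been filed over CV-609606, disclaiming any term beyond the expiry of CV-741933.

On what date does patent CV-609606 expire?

Natural term of CV-609606:
  Base: filing + 22 years → 9 November 2002.
  Clinical Review Extension: +1083 days → 27 October 2005.
Expiry of referenced patent CV-741933:
  Base: filing + 22 years → 21 July 2001.
  Clinical Review Extension: +472 days → 5 November 2002.
Terminal disclaimer: CV-609606 expires on the earlier of 27 October 2005 and 5 November 2002.

2002-11-05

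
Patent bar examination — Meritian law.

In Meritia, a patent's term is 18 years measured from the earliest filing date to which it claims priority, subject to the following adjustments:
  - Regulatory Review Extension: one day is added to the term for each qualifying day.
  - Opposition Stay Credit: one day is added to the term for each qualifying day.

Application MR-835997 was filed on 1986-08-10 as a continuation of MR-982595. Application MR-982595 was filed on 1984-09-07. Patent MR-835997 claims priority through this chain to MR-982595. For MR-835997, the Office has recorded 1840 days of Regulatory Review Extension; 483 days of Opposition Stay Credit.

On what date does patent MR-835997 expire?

Earliest priority filing: 7 September 1984.
Base term: 7 September 1984 + 18 years → 7 September 2002.
Regulatory Review Extension: +1840 days → 21 September 2007.
Opposition Stay Credit: +483 days → 16 January 2009.

2009-01-16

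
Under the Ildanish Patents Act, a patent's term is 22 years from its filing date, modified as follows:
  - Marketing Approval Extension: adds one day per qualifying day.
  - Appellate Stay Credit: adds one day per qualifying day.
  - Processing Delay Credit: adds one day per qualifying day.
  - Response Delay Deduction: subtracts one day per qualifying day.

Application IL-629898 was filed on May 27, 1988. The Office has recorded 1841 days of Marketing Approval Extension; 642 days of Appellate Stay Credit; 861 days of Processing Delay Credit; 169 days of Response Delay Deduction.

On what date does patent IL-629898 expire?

Base term: filing date + 22 years → 27 May 2010.
Marketing Approval Extension: +1841 days → 11 June 2015.
Appellate Stay Credit: +642 days → 14 March 2017.
Processing Delay Credit: +861 days → 23 July 2019.
Response Delay Deduction: −169 days → 4 February 2019.

February 4, 2019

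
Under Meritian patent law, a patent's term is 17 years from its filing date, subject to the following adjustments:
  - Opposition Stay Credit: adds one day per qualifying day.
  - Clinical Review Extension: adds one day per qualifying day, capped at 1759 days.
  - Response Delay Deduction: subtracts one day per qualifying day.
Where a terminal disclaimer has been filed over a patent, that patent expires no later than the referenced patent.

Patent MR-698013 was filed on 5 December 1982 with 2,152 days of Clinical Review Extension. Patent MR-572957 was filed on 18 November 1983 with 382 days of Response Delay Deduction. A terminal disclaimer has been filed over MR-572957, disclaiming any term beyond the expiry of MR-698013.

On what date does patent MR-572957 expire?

1999-11-02

Natural term of MR-572957:
  Base: filing + 17 years → 18 November 2000.
  Response Delay Deduction: −382 days → 2 November 1999.
Expiry of referenced patent MR-698013:
  Base: filing + 17 years → 5 December 1999.
  Clinical Review Extension: 2152 days claimed exceeds the 1759-day cap, so +1759 days → 28 September 2004.
Terminal disclaimer: MR-572957 expires on the earlier of 2 November 1999 and 28 September 2004.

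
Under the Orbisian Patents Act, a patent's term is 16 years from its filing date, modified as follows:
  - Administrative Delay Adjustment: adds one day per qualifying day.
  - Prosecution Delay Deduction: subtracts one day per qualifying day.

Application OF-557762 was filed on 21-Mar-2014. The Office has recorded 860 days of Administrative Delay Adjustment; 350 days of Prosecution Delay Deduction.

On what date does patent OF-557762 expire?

August 13, 2031

Base term: filing date + 16 years → 21 March 2030.
Administrative Delay Adjustment: +860 days → 28 July 2032.
Prosecution Delay Deduction: −350 days → 13 August 2031.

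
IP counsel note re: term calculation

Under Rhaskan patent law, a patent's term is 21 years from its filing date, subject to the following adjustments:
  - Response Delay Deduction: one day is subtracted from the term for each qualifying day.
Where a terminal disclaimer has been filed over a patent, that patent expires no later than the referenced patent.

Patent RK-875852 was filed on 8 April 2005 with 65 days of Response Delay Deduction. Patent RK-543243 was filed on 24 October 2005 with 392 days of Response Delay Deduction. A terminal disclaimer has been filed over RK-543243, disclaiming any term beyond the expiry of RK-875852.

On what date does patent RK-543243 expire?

Natural term of RK-543243:
  Base: filing + 21 years → 24 October 2026.
  Response Delay Deduction: −392 days → 27 September 2025.
Expiry of referenced patent RK-875852:
  Base: filing + 21 years → 8 April 2026.
  Response Delay Deduction: −65 days → 2 February 2026.
Terminal disclaimer: RK-543243 expires on the earlier of 27 September 2025 and 2 February 2026.

2025-09-27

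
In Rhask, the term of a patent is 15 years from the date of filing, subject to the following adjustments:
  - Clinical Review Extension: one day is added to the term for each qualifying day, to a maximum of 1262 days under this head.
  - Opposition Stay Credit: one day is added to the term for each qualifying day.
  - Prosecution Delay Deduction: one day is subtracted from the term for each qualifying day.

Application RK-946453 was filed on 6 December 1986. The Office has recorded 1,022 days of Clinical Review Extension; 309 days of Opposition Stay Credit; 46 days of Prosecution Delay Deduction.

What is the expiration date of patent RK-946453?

June 13, 2005

Base term: filing date + 15 years → 6 December 2001.
Clinical Review Extension: 1022 days (within the 1262-day cap) → +1022 days → 23 September 2004.
Opposition Stay Credit: +309 days → 29 July 2005.
Prosecution Delay Deduction: −46 days → 13 June 2005.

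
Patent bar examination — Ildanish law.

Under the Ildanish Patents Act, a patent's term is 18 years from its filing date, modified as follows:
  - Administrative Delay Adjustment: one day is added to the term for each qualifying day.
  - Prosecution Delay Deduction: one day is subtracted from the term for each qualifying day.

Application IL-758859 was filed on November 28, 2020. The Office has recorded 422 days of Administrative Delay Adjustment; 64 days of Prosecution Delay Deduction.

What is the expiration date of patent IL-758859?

Base term: filing date + 18 years → 28 November 2038.
Administrative Delay Adjustment: +422 days → 24 January 2040.
Prosecution Delay Deduction: −64 days → 21 November 2039.

2039-11-21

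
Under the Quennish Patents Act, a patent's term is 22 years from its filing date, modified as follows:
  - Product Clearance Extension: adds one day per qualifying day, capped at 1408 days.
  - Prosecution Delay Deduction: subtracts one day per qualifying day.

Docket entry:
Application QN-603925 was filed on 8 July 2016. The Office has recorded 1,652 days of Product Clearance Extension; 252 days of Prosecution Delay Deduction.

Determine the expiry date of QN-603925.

September 6, 2041

Base term: filing date + 22 years → 8 July 2038.
Product Clearance Extension: 1652 days claimed exceeds the 1408-day cap, so +1408 days → 16 May 2042.
Prosecution Delay Deduction: −252 days → 6 September 2041.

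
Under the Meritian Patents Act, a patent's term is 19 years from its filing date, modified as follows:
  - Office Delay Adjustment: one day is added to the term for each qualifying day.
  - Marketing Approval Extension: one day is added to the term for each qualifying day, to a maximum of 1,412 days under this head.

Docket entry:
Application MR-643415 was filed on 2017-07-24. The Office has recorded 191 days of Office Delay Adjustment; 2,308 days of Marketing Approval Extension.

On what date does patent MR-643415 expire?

Base term: filing date + 19 years → 24 July 2036.
Office Delay Adjustment: +191 days → 31 January 2037.
Marketing Approval Extension: 2308 days claimed exceeds the 1412-day cap, so +1412 days → 13 December 2040.

December 13, 2040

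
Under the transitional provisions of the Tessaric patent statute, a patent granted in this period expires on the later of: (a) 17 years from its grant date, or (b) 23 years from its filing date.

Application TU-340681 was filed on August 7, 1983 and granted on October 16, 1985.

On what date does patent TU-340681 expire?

2006-08-07

(a) grant + 17 years → 16 October 2002.
(b) filing + 23 years → 7 August 2006.
Later of the two: 7 August 2006.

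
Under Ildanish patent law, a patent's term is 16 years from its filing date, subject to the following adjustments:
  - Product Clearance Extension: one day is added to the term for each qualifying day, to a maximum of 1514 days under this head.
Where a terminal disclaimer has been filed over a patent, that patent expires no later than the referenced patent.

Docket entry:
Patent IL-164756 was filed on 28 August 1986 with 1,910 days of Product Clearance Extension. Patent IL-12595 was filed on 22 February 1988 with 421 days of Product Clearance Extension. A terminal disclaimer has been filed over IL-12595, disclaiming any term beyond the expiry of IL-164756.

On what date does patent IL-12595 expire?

Natural term of IL-12595:
  Base: filing + 16 years → 22 February 2004.
  Product Clearance Extension: 421 days (within the 1514-day cap) → +421 days → 18 April 2005.
Expiry of referenced patent IL-164756:
  Base: filing + 16 years → 28 August 2002.
  Product Clearance Extension: 1910 days claimed exceeds the 1514-day cap, so +1514 days → 20 October 2006.
Terminal disclaimer: IL-12595 expires on the earlier of 18 April 2005 and 20 October 2006.

2005-04-18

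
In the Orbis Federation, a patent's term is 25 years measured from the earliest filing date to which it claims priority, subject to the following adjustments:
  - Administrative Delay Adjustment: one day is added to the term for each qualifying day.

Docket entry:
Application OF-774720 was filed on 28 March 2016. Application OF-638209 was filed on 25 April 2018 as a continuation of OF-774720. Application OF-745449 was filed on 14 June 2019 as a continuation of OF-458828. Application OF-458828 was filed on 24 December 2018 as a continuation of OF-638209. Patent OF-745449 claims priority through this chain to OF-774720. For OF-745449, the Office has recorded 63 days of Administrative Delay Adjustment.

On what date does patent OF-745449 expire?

May 30, 2041

Earliest priority filing: 28 March 2016.
Base term: 28 March 2016 + 25 years → 28 March 2041.
Administrative Delay Adjustment: +63 days → 30 May 2041.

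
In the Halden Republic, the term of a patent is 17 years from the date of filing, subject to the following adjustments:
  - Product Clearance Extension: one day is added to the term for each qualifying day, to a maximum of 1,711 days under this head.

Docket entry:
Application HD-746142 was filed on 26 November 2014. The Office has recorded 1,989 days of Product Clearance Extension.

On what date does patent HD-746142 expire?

Base term: filing date + 17 years → 26 November 2031.
Product Clearance Extension: 1989 days claimed exceeds the 1711-day cap, so +1711 days → 2 August 2036.

2036-08-02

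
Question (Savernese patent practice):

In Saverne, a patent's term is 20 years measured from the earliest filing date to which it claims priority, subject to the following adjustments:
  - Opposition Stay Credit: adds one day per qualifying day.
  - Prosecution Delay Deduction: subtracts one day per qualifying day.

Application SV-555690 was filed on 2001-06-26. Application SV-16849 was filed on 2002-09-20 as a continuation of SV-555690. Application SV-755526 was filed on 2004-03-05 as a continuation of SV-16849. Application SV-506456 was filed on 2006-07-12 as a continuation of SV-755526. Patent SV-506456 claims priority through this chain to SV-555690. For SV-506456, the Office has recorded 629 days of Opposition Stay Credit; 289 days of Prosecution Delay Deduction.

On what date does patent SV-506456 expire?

2022-06-01

Earliest priority filing: 26 June 2001.
Base term: 26 June 2001 + 20 years → 26 June 2021.
Opposition Stay Credit: +629 days → 17 March 2023.
Prosecution Delay Deduction: −289 days → 1 June 2022.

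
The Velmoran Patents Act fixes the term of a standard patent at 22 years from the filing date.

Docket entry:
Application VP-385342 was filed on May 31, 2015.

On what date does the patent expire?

Filing date + 22 years → 31 May 2037.

May 31, 2037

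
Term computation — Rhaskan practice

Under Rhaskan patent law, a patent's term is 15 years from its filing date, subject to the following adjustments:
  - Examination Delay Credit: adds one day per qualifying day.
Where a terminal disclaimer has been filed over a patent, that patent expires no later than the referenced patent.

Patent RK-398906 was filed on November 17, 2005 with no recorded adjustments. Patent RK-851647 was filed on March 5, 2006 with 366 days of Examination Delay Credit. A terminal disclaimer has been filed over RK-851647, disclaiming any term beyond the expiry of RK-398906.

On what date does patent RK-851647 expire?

Natural term of RK-851647:
  Base: filing + 15 years → 5 March 2021.
  Examination Delay Credit: +366 days → 6 March 2022.
Expiry of referenced patent RK-398906:
  Base: filing + 15 years → 17 November 2020.
Terminal disclaimer: RK-851647 expires on the earlier of 6 March 2022 and 17 November 2020.

2020-11-17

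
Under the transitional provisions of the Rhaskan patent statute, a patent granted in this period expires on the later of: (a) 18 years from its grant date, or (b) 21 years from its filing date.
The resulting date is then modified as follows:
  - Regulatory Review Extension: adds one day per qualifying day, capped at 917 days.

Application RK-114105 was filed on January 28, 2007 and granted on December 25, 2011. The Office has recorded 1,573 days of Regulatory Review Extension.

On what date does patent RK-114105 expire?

2032-06-29

(a) grant + 18 years → 25 December 2029.
(b) filing + 21 years → 28 January 2028.
Later of the two: 25 December 2029.
Regulatory Review Extension: 1573 days claimed exceeds the 917-day cap, so +917 days → 29 June 2032.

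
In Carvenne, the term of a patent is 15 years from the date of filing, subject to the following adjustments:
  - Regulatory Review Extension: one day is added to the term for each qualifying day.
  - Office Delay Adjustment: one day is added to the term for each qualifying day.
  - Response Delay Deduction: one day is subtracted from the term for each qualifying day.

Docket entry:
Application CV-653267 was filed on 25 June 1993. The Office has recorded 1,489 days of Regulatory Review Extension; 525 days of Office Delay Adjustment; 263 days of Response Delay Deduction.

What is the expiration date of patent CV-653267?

Base term: filing date + 15 years → 25 June 2008.
Regulatory Review Extension: +1489 days → 23 July 2012.
Office Delay Adjustment: +525 days → 30 December 2013.
Response Delay Deduction: −263 days → 11 April 2013.

April 11, 2013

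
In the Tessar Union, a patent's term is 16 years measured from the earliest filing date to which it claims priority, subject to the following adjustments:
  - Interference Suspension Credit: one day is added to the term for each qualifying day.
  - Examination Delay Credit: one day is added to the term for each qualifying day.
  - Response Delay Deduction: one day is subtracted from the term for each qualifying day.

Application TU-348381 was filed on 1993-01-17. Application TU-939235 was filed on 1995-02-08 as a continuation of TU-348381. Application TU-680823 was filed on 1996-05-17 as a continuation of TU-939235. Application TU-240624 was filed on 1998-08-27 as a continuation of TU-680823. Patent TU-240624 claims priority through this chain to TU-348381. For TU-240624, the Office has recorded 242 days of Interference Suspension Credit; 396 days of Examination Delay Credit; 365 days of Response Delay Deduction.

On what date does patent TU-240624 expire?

Earliest priority filing: 17 January 1993.
Base term: 17 January 1993 + 16 years → 17 January 2009.
Interference Suspension Credit: +242 days → 16 September 2009.
Examination Delay Credit: +396 days → 17 October 2010.
Response Delay Deduction: −365 days → 17 October 2009.

October 17, 2009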